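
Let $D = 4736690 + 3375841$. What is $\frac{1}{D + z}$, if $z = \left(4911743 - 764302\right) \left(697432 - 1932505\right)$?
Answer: $- \frac{1}{5122384285662} \approx -1.9522 \cdot 10^{-13}$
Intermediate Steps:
$z = -5122392398193$ ($z = 4147441 \left(-1235073\right) = -5122392398193$)
$D = 8112531$
$\frac{1}{D + z} = \frac{1}{8112531 - 5122392398193} = \frac{1}{-5122384285662} = - \frac{1}{5122384285662}$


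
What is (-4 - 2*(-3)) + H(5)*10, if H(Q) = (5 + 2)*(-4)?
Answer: -278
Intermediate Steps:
H(Q) = -28 (H(Q) = 7*(-4) = -28)
(-4 - 2*(-3)) + H(5)*10 = (-4 - 2*(-3)) - 28*10 = (-4 + 6) - 280 = 2 - 280 = -278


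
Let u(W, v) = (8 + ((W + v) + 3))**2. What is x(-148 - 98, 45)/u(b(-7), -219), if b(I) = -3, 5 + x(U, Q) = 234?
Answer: 229/44521 ≈ 0.0051436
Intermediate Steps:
x(U, Q) = 229 (x(U, Q) = -5 + 234 = 229)
u(W, v) = (11 + W + v)**2 (u(W, v) = (8 + (3 + W + v))**2 = (11 + W + v)**2)
x(-148 - 98, 45)/u(b(-7), -219) = 229/((11 - 3 - 219)**2) = 229/((-211)**2) = 229/44521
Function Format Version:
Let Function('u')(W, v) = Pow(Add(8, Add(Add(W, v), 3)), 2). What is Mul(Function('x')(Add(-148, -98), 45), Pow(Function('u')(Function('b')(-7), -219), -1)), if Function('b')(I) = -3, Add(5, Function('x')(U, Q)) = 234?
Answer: Rational(229, 44521) ≈ 0.0051436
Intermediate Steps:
Function('x')(U, Q) = 229 (Function('x')(U, Q) = Add(-5, 234) = 229)
Function('u')(W, v) = Pow(Add(11, W, v), 2) (Function('u')(W, v) = Pow(Add(8, Add(3, W, v)), 2) = Pow(Add(11, W, v), 2))
Mul(Function('x')(Add(-148, -98), 45), Pow(Function('u')(Function('b')(-7), -219), -1)) = Mul(229, Pow(Pow(Add(11, -3, -219), 2), -1)) = Mul(229, Pow(Pow(-211, 2), -1)) = Mul(229, Pow(44521, -1)) = Mul(229, Rational(1, 44521)) = Rational(229, 44521)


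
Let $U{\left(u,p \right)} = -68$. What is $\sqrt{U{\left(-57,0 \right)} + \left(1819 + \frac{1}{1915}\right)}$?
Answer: $\frac{3 \sqrt{713479210}}{1915} \approx 41.845$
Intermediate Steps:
$\sqrt{U{\left(-57,0 \right)} + \left(1819 + \frac{1}{1915}\right)} = \sqrt{-68 + \left(1819 + \frac{1}{1915}\right)} = \sqrt{-68 + \frac{3483386}{1915}} = \sqrt{\frac{3353166}{1915}} = \frac{3 \sqrt{713479210}}{1915}$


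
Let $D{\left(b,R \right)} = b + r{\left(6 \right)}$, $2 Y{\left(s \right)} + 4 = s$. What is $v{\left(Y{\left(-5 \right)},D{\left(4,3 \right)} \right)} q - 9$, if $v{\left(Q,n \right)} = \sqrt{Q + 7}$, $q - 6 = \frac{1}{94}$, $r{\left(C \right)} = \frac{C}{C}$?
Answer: $-9 + \frac{565 \sqrt{10}}{188} \approx 0.50365$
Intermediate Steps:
$Y{\left(s \right)} = -2 + \frac{s}{2}$
$r{\left(C \right)} = 1$
$D{\left(b,R \right)} = 1 + b$ ($D{\left(b,R \right)} = b + 1 = 1 + b$)
$q = \frac{565}{94}$ ($q = 6 + \frac{1}{94} = \frac{565}{94} \approx 6.0106$)
$v{\left(Q,n \right)} = \sqrt{7 + Q}$
$v{\left(Y{\left(-5 \right)},D{\left(4,3 \right)} \right)} q - 9 = \sqrt{7 + \left(-2 + \frac{1}{2} \left(-5\right)\right)} \frac{565}{94} - 9 = \sqrt{7 - \frac{9}{2}} \cdot \frac{565}{94} - 9 = \sqrt{\frac{5}{2}} \cdot \frac{565}{94} - 9 = \frac{\sqrt{10}}{2} \cdot \frac{565}{94} - 9 = \frac{565 \sqrt{10}}{188} - 9 = -9 + \frac{565 \sqrt{10}}{188}$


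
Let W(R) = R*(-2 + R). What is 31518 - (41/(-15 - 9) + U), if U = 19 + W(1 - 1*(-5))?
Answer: 755441/24 ≈ 31477.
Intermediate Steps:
U = 43 (U = 19 + (1 - 1*(-5))*(-2 + (1 - 1*(-5))) = 19 + (1 + 5)*(-2 + (1 + 5)) = 19 + 6*(-2 + 6) = 19 + 6*4 = 19 + 24 = 43)
31518 - (41/(-15 - 9) + U) = 31518 - (41/(-15 - 9) + 43) = 31518 - (41/(-24) + 43) = 31518 - (41*(-1/24) + 43) = 31518 - (-41/24 + 43) = 31518 - 1*991/24 = 31518 - 991/24 = 755441/24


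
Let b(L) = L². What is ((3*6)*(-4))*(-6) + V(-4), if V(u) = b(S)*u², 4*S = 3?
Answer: 441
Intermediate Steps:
S = ¾ (S = (¼)*3 = ¾ ≈ 0.75000)
V(u) = 9*u²/16 (V(u) = (¾)²*u² = 9*u²/16)
((3*6)*(-4))*(-6) + V(-4) = ((3*6)*(-4))*(-6) + (9/16)*(-4)² = (18*(-4))*(-6) + (9/16)*16 = -72*(-6) + 9 = 432 + 9 = 441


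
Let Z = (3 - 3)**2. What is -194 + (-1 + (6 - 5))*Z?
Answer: -194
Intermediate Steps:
Z = 0 (Z = 0**2 = 0)
-194 + (-1 + (6 - 5))*Z = -194 + (-1 + (6 - 5))*0 = -194 + (-1 + 1)*0 = -194 + 0*0 = -194 + 0 = -194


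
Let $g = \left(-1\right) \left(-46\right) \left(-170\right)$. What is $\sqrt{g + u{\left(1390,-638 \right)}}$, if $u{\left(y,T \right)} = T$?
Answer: $i \sqrt{8458} \approx 91.967 i$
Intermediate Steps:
$g = -7820$ ($g = 46 \left(-170\right) = -7820$)
$\sqrt{g + u{\left(1390,-638 \right)}} = \sqrt{-7820 - 638} = \sqrt{-8458} = i \sqrt{8458}$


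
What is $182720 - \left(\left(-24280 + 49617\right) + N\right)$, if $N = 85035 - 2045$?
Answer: $74393$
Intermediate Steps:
$N = 82990$
$182720 - \left(\left(-24280 + 49617\right) + N\right) = 182720 - \left(\left(-24280 + 49617\right) + 82990\right) = 182720 - \left(25337 + 82990\right) = 182720 - 108327 = 74393$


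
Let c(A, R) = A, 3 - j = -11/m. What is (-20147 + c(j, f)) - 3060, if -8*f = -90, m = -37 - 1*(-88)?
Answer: -1183393/51 ≈ -23204.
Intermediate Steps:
m = 51 (m = -37 + 88 = 51)
f = 45/4 (f = -⅛*(-90) = 45/4 ≈ 11.250)
j = 164/51 (j = 3 - (-11)/51 = 3 - 1*(-11/51) = 3 + 11/51 = 164/51 ≈ 3.2157)
(-20147 + c(j, f)) - 3060 = (-20147 + 164/51) - 3060 = -1027333/51 - 3060 = -1183393/51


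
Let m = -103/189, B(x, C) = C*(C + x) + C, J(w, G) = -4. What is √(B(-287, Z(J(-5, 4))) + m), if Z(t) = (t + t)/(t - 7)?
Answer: I*√99899499/693 ≈ 14.423*I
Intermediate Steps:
Z(t) = 2*t/(-7 + t) (Z(t) = (2*t)/(-7 + t) = 2*t/(-7 + t))
B(x, C) = C + C*(C + x)
m = -103/189 (m = (1/189)*(-103) = -103/189 ≈ -0.54497)
√(B(-287, Z(J(-5, 4))) + m) = √((2*(-4)/(-7 - 4))*(1 + 2*(-4)/(-7 - 4) - 287) - 103/189) = √((2*(-4)/(-11))*(1 + 2*(-4)/(-11) - 287) - 103/189) = √((2*(-4)*(-1/11))*(1 + 2*(-4)*(-1/11) - 287) - 103/189) = √(8*(1 + 8/11 - 287)/11 - 103/189) = √((8/11)*(-3138/11) - 103/189) = √(-25104/121 - 103/189) = √(-4757119/22869) = I*√99899499/693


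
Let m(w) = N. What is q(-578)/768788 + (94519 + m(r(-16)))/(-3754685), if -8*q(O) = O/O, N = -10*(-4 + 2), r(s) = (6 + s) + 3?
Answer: -581447344541/23092454174240 ≈ -0.025179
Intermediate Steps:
r(s) = 9 + s
N = 20 (N = -10*(-2) = 20)
q(O) = -1/8 (q(O) = -O/(8*O) = -1/8*1 = -1/8)
m(w) = 20
q(-578)/768788 + (94519 + m(r(-16)))/(-3754685) = -1/8/768788 + (94519 + 20)/(-3754685) = -1/8*1/768788 + 94539*(-1/3754685) = -1/6150304 - 94539/3754685 = -581447344541/23092454174240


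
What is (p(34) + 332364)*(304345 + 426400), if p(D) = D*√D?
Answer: 242873331180 + 24845330*√34 ≈ 2.4302e+11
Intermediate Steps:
p(D) = D^(3/2)
(p(34) + 332364)*(304345 + 426400) = (34^(3/2) + 332364)*(304345 + 426400) = (34*√34 + 332364)*730745 = (332364 + 34*√34)*730745 = 242873331180 + 24845330*√34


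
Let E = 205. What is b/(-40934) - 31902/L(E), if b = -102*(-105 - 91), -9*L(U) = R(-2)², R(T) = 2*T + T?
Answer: 326449125/40934 ≈ 7975.0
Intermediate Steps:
R(T) = 3*T
L(U) = -4 (L(U) = -(3*(-2))²/9 = -⅑*(-6)² = -⅑*36 = -4)
b = 19992 (b = -102*(-196) = 19992)
b/(-40934) - 31902/L(E) = 19992/(-40934) - 31902/(-4) = 19992*(-1/40934) - 31902*(-¼) = -9996/20467 + 15951/2 = 326449125/40934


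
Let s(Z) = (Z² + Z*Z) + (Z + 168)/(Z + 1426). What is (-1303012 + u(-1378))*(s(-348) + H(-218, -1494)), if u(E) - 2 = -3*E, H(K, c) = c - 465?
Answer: -168196805907996/539 ≈ -3.1205e+11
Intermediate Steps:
H(K, c) = -465 + c
s(Z) = 2*Z² + (168 + Z)/(1426 + Z) (s(Z) = (Z² + Z²) + (168 + Z)/(1426 + Z) = 2*Z² + (168 + Z)/(1426 + Z))
u(E) = 2 - 3*E
(-1303012 + u(-1378))*(s(-348) + H(-218, -1494)) = (-1303012 + (2 - 3*(-1378)))*((168 - 348 + 2*(-348)³ + 2852*(-348)²)/(1426 - 348) + (-465 - 1494)) = (-1303012 + (2 + 4134))*((168 - 348 + 2*(-42144192) + 2852*121104)/1078 - 1959) = (-1303012 + 4136)*((168 - 348 - 84288384 + 345388608)/1078 - 1959) = -1298876*((1/1078)*261100044 - 1959) = -1298876*(130550022/539 - 1959) = -1298876*129494121/539 = -168196805907996/539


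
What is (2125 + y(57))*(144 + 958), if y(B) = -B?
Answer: 2278936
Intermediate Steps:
(2125 + y(57))*(144 + 958) = (2125 - 1*57)*(144 + 958) = (2125 - 57)*1102 = 2068*1102 = 2278936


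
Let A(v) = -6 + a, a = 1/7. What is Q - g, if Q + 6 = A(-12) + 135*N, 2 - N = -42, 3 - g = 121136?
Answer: 889428/7 ≈ 1.2706e+5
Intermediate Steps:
g = -121133 (g = 3 - 1*121136 = 3 - 121136 = -121133)
N = 44 (N = 2 - 1*(-42) = 2 + 42 = 44)
a = ⅐ ≈ 0.14286
A(v) = -41/7 (A(v) = -6 + ⅐ = -41/7)
Q = 41497/7 (Q = -6 + (-41/7 + 135*44) = -6 + (-41/7 + 5940) = -6 + 41539/7 = 41497/7 ≈ 5928.1)
Q - g = 41497/7 - 1*(-121133) = 41497/7 + 121133 = 889428/7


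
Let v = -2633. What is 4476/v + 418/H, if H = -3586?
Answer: -779615/429179 ≈ -1.8165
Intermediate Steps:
4476/v + 418/H = 4476/(-2633) + 418/(-3586) = 4476*(-1/2633) + 418*(-1/3586) = -4476/2633 - 19/163 = -779615/429179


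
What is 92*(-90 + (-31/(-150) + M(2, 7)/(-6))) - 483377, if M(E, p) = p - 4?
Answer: -36876299/75 ≈ -4.9168e+5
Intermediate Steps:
M(E, p) = -4 + p
92*(-90 + (-31/(-150) + M(2, 7)/(-6))) - 483377 = 92*(-90 + (-31/(-150) + (-4 + 7)/(-6))) - 483377 = 92*(-90 + (-31*(-1/150) + 3*(-1/6))) - 483377 = 92*(-90 + (31/150 - 1/2)) - 483377 = 92*(-90 - 22/75) - 483377 = 92*(-6772/75) - 483377 = -623024/75 - 483377 = -36876299/75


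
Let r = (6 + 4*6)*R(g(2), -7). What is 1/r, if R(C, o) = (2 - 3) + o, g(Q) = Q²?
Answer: -1/240 ≈ -0.0041667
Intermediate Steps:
R(C, o) = -1 + o
r = -240 (r = (6 + 4*6)*(-1 - 7) = (6 + 24)*(-8) = 30*(-8) = -240)
1/r = 1/(-240) = -1/240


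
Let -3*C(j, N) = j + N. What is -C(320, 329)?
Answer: 649/3 ≈ 216.33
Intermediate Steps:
C(j, N) = -N/3 - j/3 (C(j, N) = -(j + N)/3 = -(N + j)/3 = -N/3 - j/3)
-C(320, 329) = -(-⅓*329 - ⅓*320) = -(-329/3 - 320/3) = -1*(-649/3) = 649/3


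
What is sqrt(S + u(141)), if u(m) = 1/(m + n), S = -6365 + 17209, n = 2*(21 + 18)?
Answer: sqrt(520089303)/219 ≈ 104.13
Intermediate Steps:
n = 78 (n = 2*39 = 78)
S = 10844
u(m) = 1/(78 + m) (u(m) = 1/(m + 78) = 1/(78 + m))
sqrt(S + u(141)) = sqrt(10844 + 1/(78 + 141)) = sqrt(10844 + 1/219) = sqrt(2374837/219) = sqrt(520089303)/219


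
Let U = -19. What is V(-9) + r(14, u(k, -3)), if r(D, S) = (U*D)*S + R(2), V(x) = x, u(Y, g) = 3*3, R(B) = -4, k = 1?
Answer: -2407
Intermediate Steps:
u(Y, g) = 9
r(D, S) = -4 - 19*D*S (r(D, S) = (-19*D)*S - 4 = -19*D*S - 4 = -4 - 19*D*S)
V(-9) + r(14, u(k, -3)) = -9 + (-4 - 19*14*9) = -9 + (-4 - 2394) = -9 - 2398 = -2407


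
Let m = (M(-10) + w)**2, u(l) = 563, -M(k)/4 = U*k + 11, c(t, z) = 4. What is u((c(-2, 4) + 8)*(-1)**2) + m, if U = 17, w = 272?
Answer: 825027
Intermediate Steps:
M(k) = -44 - 68*k (M(k) = -4*(17*k + 11) = -4*(11 + 17*k) = -44 - 68*k)
m = 824464 (m = ((-44 - 68*(-10)) + 272)**2 = ((-44 + 680) + 272)**2 = (636 + 272)**2 = 908**2 = 824464)
u((c(-2, 4) + 8)*(-1)**2) + m = 563 + 824464 = 825027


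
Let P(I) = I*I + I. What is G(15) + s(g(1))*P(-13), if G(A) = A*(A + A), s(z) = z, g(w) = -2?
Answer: 138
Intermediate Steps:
P(I) = I + I**2 (P(I) = I**2 + I = I + I**2)
G(A) = 2*A**2 (G(A) = A*(2*A) = 2*A**2)
G(15) + s(g(1))*P(-13) = 2*15**2 - (-26)*(1 - 13) = 2*225 - (-26)*(-12) = 450 - 2*156 = 450 - 312 = 138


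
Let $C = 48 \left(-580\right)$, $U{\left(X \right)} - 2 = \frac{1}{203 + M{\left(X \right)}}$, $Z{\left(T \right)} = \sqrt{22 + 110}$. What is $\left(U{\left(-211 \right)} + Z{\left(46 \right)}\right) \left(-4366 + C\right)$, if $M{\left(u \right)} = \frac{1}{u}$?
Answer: $- \frac{1382845125}{21416} - 64412 \sqrt{33} \approx -4.3459 \cdot 10^{5}$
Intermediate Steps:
$Z{\left(T \right)} = 2 \sqrt{33}$ ($Z{\left(T \right)} = \sqrt{132} = 2 \sqrt{33}$)
$U{\left(X \right)} = 2 + \frac{1}{203 + \frac{1}{X}}$
$C = -27840$
$\left(U{\left(-211 \right)} + Z{\left(46 \right)}\right) \left(-4366 + C\right) = \left(\frac{2 + 407 \left(-211\right)}{1 + 203 \left(-211\right)} + 2 \sqrt{33}\right) \left(-4366 - 27840\right) = \left(\frac{2 - 85877}{1 - 42833} + 2 \sqrt{33}\right) \left(-32206\right) = \left(\frac{1}{-42832} \left(-85875\right) + 2 \sqrt{33}\right) \left(-32206\right) = \left(\left(- \frac{1}{42832}\right) \left(-85875\right) + 2 \sqrt{33}\right) \left(-32206\right) = \left(\frac{85875}{42832} + 2 \sqrt{33}\right) \left(-32206\right) = - \frac{1382845125}{21416} - 64412 \sqrt{33}$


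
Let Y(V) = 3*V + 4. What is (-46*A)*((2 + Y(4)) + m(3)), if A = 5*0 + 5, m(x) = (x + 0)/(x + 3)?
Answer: -4255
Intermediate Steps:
m(x) = x/(3 + x)
Y(V) = 4 + 3*V
A = 5 (A = 0 + 5 = 5)
(-46*A)*((2 + Y(4)) + m(3)) = (-46*5)*((2 + (4 + 3*4)) + 3/(3 + 3)) = -230*((2 + (4 + 12)) + 3/6) = -230*((2 + 16) + 3*(⅙)) = -230*(18 + ½) = -230*37/2 = -4255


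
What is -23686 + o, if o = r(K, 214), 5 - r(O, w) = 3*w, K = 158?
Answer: -24323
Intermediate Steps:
r(O, w) = 5 - 3*w
o = -637 (o = 5 - 3*214 = 5 - 642 = -637)
-23686 + o = -23686 - 637 = -24323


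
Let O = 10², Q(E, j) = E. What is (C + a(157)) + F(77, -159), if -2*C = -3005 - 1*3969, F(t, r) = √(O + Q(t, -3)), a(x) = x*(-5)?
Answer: 2702 + √177 ≈ 2715.3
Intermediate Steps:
O = 100
a(x) = -5*x
F(t, r) = √(100 + t)
C = 3487 (C = -(-3005 - 1*3969)/2 = -(-3005 - 3969)/2 = -½*(-6974) = 3487)
(C + a(157)) + F(77, -159) = (3487 - 5*157) + √(100 + 77) = (3487 - 785) + √177 = 2702 + √177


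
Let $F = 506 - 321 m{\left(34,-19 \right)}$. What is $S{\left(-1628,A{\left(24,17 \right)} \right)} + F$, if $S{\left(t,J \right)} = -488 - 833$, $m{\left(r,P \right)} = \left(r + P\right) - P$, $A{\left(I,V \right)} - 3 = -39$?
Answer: $-11729$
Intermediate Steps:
$A{\left(I,V \right)} = -36$ ($A{\left(I,V \right)} = 3 - 39 = -36$)
$m{\left(r,P \right)} = r$ ($m{\left(r,P \right)} = \left(P + r\right) - P = r$)
$F = -10408$ ($F = 506 - 10914 = -10408$)
$S{\left(t,J \right)} = -1321$
$S{\left(-1628,A{\left(24,17 \right)} \right)} + F = -1321 - 10408 = -11729$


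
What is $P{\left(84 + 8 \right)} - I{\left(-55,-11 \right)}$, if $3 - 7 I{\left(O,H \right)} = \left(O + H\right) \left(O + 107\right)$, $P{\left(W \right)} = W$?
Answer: $- \frac{2791}{7} \approx -398.71$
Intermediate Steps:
$I{\left(O,H \right)} = \frac{3}{7} - \frac{\left(107 + O\right) \left(H + O\right)}{7}$ ($I{\left(O,H \right)} = \frac{3}{7} - \frac{\left(O + H\right) \left(O + 107\right)}{7} = \frac{3}{7} - \frac{\left(H + O\right) \left(107 + O\right)}{7} = \frac{3}{7} - \frac{\left(107 + O\right) \left(H + O\right)}{7}$)
$P{\left(84 + 8 \right)} - I{\left(-55,-11 \right)} = \left(84 + 8\right) - \left(\frac{3}{7} - - \frac{1177}{7} - - \frac{5885}{7} - \frac{\left(-55\right)^{2}}{7} - \left(- \frac{11}{7}\right) \left(-55\right)\right) = 92 - \left(\frac{3}{7} + \frac{1177}{7} + \frac{5885}{7} - \frac{3025}{7} - \frac{605}{7}\right) = 92 - \frac{3435}{7} = - \frac{2791}{7}$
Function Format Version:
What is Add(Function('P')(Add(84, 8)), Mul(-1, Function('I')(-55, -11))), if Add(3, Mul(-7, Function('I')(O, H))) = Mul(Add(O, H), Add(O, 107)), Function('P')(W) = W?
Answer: Rational(-2791, 7) ≈ -398.71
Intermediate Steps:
Function('I')(O, H) = Add(Rational(3, 7), Mul(Rational(-1, 7), Add(107, O), Add(H, O))) (Function('I')(O, H) = Add(Rational(3, 7), Mul(Rational(-1, 7), Mul(Add(O, H), Add(O, 107)))) = Add(Rational(3, 7), Mul(Rational(-1, 7), Mul(Add(H, O), Add(107, O)))) = Add(Rational(3, 7), Mul(Rational(-1, 7), Mul(Add(107, O), Add(H, O)))) = Add(Rational(3, 7), Mul(Rational(-1, 7), Add(107, O), Add(H, O))))
Add(Function('P')(Add(84, 8)), Mul(-1, Function('I')(-55, -11))) = Add(Add(84, 8), Mul(-1, Add(Rational(3, 7), Mul(Rational(-107, 7), -11), Mul(Rational(-107, 7), -55), Mul(Rational(-1, 7), Pow(-55, 2)), Mul(Rational(-1, 7), -11, -55)))) = Add(92, Mul(-1, Add(Rational(3, 7), Rational(1177, 7), Rational(5885, 7), Mul(Rational(-1, 7), 3025), Rational(-605, 7)))) = Add(92, Mul(-1, Add(Rational(3, 7), Rational(1177, 7), Rational(5885, 7), Rational(-3025, 7), Rational(-605, 7)))) = Add(92, Mul(-1, Rational(3435, 7))) = Add(92, Rational(-3435, 7)) = Rational(-2791, 7)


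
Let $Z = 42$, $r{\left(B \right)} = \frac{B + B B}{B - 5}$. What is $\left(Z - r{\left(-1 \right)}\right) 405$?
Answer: $17010$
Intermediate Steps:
$r{\left(B \right)} = \frac{B + B^{2}}{-5 + B}$
$\left(Z - r{\left(-1 \right)}\right) 405 = \left(42 - - \frac{1 - 1}{-5 - 1}\right) 405 = \left(42 - \left(-1\right) \frac{1}{-6} \cdot 0\right) 405 = \left(42 - \left(-1\right) \left(- \frac{1}{6}\right) 0\right) 405 = \left(42 - 0\right) 405 = \left(42 + 0\right) 405 = 42 \cdot 405 = 17010$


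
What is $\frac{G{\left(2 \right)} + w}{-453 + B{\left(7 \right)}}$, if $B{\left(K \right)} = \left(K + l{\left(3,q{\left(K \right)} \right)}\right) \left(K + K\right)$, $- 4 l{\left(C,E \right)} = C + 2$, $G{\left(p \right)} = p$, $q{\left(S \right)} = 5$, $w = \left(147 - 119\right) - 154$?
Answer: $\frac{248}{745} \approx 0.33289$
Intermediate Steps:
$w = -126$ ($w = 28 - 154 = -126$)
$l{\left(C,E \right)} = - \frac{1}{2} - \frac{C}{4}$ ($l{\left(C,E \right)} = - \frac{C + 2}{4} = - \frac{2 + C}{4} = - \frac{1}{2} - \frac{C}{4}$)
$B{\left(K \right)} = 2 K \left(- \frac{5}{4} + K\right)$ ($B{\left(K \right)} = \left(K - \frac{5}{4}\right) \left(K + K\right) = \left(K - \frac{5}{4}\right) 2 K = \left(- \frac{5}{4} + K\right) 2 K = 2 K \left(- \frac{5}{4} + K\right)$)
$\frac{G{\left(2 \right)} + w}{-453 + B{\left(7 \right)}} = \frac{2 - 126}{-453 + \frac{1}{2} \cdot 7 \left(-5 + 4 \cdot 7\right)} = - \frac{124}{-453 + \frac{1}{2} \cdot 7 \left(-5 + 28\right)} = - \frac{124}{-453 + \frac{1}{2} \cdot 7 \cdot 23} = - \frac{124}{-453 + \frac{161}{2}} = - \frac{124}{- \frac{745}{2}} = \left(-124\right) \left(- \frac{2}{745}\right) = \frac{248}{745}$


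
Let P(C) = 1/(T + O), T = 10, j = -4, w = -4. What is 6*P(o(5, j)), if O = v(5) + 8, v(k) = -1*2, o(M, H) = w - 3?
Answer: 3/8 ≈ 0.37500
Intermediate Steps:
o(M, H) = -7 (o(M, H) = -4 - 3 = -7)
v(k) = -2
O = 6 (O = -2 + 8 = 6)
P(C) = 1/16 (P(C) = 1/(10 + 6) = 1/16)
6*P(o(5, j)) = 6*(1/16) = 3/8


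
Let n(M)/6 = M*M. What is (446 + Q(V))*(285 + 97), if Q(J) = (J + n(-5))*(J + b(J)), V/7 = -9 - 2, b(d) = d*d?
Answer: 163359244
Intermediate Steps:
b(d) = d**2
n(M) = 6*M**2 (n(M) = 6*(M*M) = 6*M**2)
V = -77 (V = 7*(-9 - 2) = 7*(-11) = -77)
Q(J) = (150 + J)*(J + J**2) (Q(J) = (J + 6*(-5)**2)*(J + J**2) = (J + 6*25)*(J + J**2) = (J + 150)*(J + J**2) = (150 + J)*(J + J**2))
(446 + Q(V))*(285 + 97) = (446 - 77*(150 + (-77)**2 + 151*(-77)))*(285 + 97) = (446 - 77*(150 + 5929 - 11627))*382 = (446 - 77*(-5548))*382 = (446 + 427196)*382 = 427642*382 = 163359244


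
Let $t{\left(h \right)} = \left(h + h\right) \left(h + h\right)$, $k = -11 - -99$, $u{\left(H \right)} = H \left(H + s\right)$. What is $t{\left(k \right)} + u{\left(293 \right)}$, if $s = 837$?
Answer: $362066$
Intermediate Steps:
$u{\left(H \right)} = H \left(837 + H\right)$ ($u{\left(H \right)} = H \left(H + 837\right) = H \left(837 + H\right)$)
$k = 88$ ($k = -11 + 99 = 88$)
$t{\left(h \right)} = 4 h^{2}$ ($t{\left(h \right)} = 2 h 2 h = 4 h^{2}$)
$t{\left(k \right)} + u{\left(293 \right)} = 4 \cdot 88^{2} + 293 \left(837 + 293\right) = 4 \cdot 7744 + 293 \cdot 1130 = 30976 + 331090 = 362066$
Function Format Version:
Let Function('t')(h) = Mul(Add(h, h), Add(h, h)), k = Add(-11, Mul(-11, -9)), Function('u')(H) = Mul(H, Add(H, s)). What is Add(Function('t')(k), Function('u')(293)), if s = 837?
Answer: 362066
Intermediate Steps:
Function('u')(H) = Mul(H, Add(837, H)) (Function('u')(H) = Mul(H, Add(H, 837)) = Mul(H, Add(837, H)))
k = 88 (k = Add(-11, 99) = 88)
Function('t')(h) = Mul(4, Pow(h, 2)) (Function('t')(h) = Mul(Mul(2, h), Mul(2, h)) = Mul(4, Pow(h, 2)))
Add(Function('t')(k), Function('u')(293)) = Add(Mul(4, Pow(88, 2)), Mul(293, Add(837, 293))) = Add(Mul(4, 7744), Mul(293, 1130)) = Add(30976, 331090) = 362066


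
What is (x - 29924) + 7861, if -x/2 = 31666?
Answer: -85395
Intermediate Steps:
x = -63332 (x = -2*31666 = -63332)
(x - 29924) + 7861 = (-63332 - 29924) + 7861 = -93256 + 7861 = -85395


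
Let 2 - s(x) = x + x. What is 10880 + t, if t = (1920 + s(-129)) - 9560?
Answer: 3500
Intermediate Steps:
s(x) = 2 - 2*x (s(x) = 2 - (x + x) = 2 - 2*x)
t = -7380 (t = (1920 + (2 - 2*(-129))) - 9560 = (1920 + (2 + 258)) - 9560 = (1920 + 260) - 9560 = 2180 - 9560 = -7380)
10880 + t = 10880 - 7380 = 3500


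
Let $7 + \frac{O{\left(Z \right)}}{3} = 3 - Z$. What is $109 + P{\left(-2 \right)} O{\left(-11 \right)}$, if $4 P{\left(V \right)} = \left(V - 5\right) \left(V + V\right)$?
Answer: $256$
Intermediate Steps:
$O{\left(Z \right)} = -12 - 3 Z$ ($O{\left(Z \right)} = -21 + 3 \left(3 - Z\right) = -21 - \left(-9 + 3 Z\right) = -12 - 3 Z$)
$P{\left(V \right)} = \frac{V \left(-5 + V\right)}{2}$ ($P{\left(V \right)} = \frac{\left(V - 5\right) \left(V + V\right)}{4} = \frac{\left(-5 + V\right) 2 V}{4} = \frac{2 V \left(-5 + V\right)}{4} = \frac{V \left(-5 + V\right)}{2}$)
$109 + P{\left(-2 \right)} O{\left(-11 \right)} = 109 + \frac{1}{2} \left(-2\right) \left(-5 - 2\right) \left(-12 - -33\right) = 109 + \frac{1}{2} \left(-2\right) \left(-7\right) \left(-12 + 33\right) = 109 + 7 \cdot 21 = 109 + 147 = 256$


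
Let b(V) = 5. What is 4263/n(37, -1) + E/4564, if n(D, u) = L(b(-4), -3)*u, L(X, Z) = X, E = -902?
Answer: -9730421/11410 ≈ -852.80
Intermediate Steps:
n(D, u) = 5*u
4263/n(37, -1) + E/4564 = 4263/((5*(-1))) - 902/4564 = 4263/(-5) - 902*1/4564 = 4263*(-⅕) - 451/2282 = -4263/5 - 451/2282 = -9730421/11410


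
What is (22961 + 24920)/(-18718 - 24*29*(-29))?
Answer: 47881/1466 ≈ 32.661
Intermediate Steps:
(22961 + 24920)/(-18718 - 24*29*(-29)) = 47881/(-18718 - 696*(-29)) = 47881/(-18718 + 20184) = 47881/1466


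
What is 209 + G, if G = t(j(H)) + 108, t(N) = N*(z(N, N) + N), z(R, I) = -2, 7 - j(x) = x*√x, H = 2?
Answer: 360 - 24*√2 ≈ 326.06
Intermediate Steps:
j(x) = 7 - x^(3/2) (j(x) = 7 - x*√x = 7 - x^(3/2))
t(N) = N*(-2 + N)
G = 108 + (5 - 2*√2)*(7 - 2*√2) (G = (7 - 2^(3/2))*(-2 + (7 - 2^(3/2))) + 108 = (7 - 2*√2)*(-2 + (7 - 2*√2)) + 108 = (7 - 2*√2)*(5 - 2*√2) + 108 = (5 - 2*√2)*(7 - 2*√2) + 108 = 108 + (5 - 2*√2)*(7 - 2*√2) ≈ 117.06)
209 + G = 209 + (151 - 24*√2) = 360 - 24*√2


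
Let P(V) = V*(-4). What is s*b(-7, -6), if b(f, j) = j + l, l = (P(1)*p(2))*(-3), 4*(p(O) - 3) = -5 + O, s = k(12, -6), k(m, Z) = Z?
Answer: -126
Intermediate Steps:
s = -6
P(V) = -4*V
p(O) = 7/4 + O/4 (p(O) = 3 + (-5 + O)/4 = 3 + (-5/4 + O/4) = 7/4 + O/4)
l = 27 (l = ((-4*1)*(7/4 + (1/4)*2))*(-3) = -4*(7/4 + 1/2)*(-3) = -4*9/4*(-3) = -9*(-3) = 27)
b(f, j) = 27 + j (b(f, j) = j + 27 = 27 + j)
s*b(-7, -6) = -6*(27 - 6) = -6*21 = -126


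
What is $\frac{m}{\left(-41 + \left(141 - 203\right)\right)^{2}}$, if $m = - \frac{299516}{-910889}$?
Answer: $\frac{42788}{1380517343} \approx 3.0994 \cdot 10^{-5}$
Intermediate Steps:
$m = \frac{42788}{130127}$ ($m = \left(-299516\right) \left(- \frac{1}{910889}\right) = \frac{42788}{130127} \approx 0.32882$)
$\frac{m}{\left(-41 + \left(141 - 203\right)\right)^{2}} = \frac{42788}{130127 \left(-41 + \left(141 - 203\right)\right)^{2}} = \frac{42788}{130127 \left(-41 - 62\right)^{2}} = \frac{42788}{130127 \left(-103\right)^{2}} = \frac{42788}{130127 \cdot 10609} = \frac{42788}{130127} \cdot \frac{1}{10609} = \frac{42788}{1380517343}$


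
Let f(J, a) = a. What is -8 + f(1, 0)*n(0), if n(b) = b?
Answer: -8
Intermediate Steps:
-8 + f(1, 0)*n(0) = -8 + 0*0 = -8 + 0 = -8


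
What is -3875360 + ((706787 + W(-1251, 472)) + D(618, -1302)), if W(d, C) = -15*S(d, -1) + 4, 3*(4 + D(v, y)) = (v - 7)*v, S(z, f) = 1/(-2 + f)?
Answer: -3042702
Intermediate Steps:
D(v, y) = -4 + v*(-7 + v)/3 (D(v, y) = -4 + ((v - 7)*v)/3 = -4 + ((-7 + v)*v)/3 = -4 + (v*(-7 + v))/3 = -4 + v*(-7 + v)/3)
W(d, C) = 9 (W(d, C) = -15/(-2 - 1) + 4 = -15/(-3) + 4 = -15*(-⅓) + 4 = 5 + 4 = 9)
-3875360 + ((706787 + W(-1251, 472)) + D(618, -1302)) = -3875360 + ((706787 + 9) + (-4 - 7/3*618 + (⅓)*618²)) = -3875360 + (706796 + (-4 - 1442 + (⅓)*381924)) = -3875360 + (706796 + (-4 - 1442 + 127308)) = -3875360 + (706796 + 125862) = -3875360 + 832658 = -3042702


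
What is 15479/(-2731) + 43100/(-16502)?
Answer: -186570279/22533481 ≈ -8.2797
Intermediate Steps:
15479/(-2731) + 43100/(-16502) = 15479*(-1/2731) + 43100*(-1/16502) = -15479/2731 - 21550/8251 = -186570279/22533481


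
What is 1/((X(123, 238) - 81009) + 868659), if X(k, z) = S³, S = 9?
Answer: 1/788379 ≈ 1.2684e-6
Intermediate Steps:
X(k, z) = 729 (X(k, z) = 9³ = 729)
1/((X(123, 238) - 81009) + 868659) = 1/((729 - 81009) + 868659) = 1/(-80280 + 868659) = 1/788379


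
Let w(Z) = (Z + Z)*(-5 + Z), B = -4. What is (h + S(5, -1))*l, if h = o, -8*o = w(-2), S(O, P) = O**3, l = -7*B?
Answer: 3402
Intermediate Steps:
l = 28 (l = -7*(-4) = 28)
w(Z) = 2*Z*(-5 + Z) (w(Z) = (2*Z)*(-5 + Z) = 2*Z*(-5 + Z))
o = -7/2 (o = -(-2)*(-5 - 2)/4 = -(-2)*(-7)/4 = -1/8*28 = -7/2 ≈ -3.5000)
h = -7/2 ≈ -3.5000
(h + S(5, -1))*l = (-7/2 + 5**3)*28 = (-7/2 + 125)*28 = (243/2)*28 = 3402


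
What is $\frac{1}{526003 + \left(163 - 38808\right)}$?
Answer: $\frac{1}{487358} \approx 2.0519 \cdot 10^{-6}$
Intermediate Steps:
$\frac{1}{526003 + \left(163 - 38808\right)} = \frac{1}{526003 - 38645} = \frac{1}{487358}$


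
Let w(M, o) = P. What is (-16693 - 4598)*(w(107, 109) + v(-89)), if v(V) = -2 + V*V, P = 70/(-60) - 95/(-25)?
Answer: -1686594953/10 ≈ -1.6866e+8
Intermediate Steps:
P = 79/30 (P = 70*(-1/60) - 95*(-1/25) = -7/6 + 19/5 = 79/30 ≈ 2.6333)
w(M, o) = 79/30
v(V) = -2 + V²
(-16693 - 4598)*(w(107, 109) + v(-89)) = (-16693 - 4598)*(79/30 + (-2 + (-89)²)) = -21291*(79/30 + (-2 + 7921)) = -21291*(79/30 + 7919) = -21291*237649/30 = -1686594953/10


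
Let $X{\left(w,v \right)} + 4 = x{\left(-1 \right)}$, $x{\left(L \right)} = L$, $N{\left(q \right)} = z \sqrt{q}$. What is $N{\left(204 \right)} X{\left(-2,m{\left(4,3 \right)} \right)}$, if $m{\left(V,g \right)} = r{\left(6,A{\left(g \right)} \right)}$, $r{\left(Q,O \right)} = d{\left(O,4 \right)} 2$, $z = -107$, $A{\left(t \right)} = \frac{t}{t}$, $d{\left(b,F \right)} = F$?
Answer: $1070 \sqrt{51} \approx 7641.3$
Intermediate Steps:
$A{\left(t \right)} = 1$
$N{\left(q \right)} = - 107 \sqrt{q}$
$r{\left(Q,O \right)} = 8$ ($r{\left(Q,O \right)} = 4 \cdot 2 = 8$)
$m{\left(V,g \right)} = 8$
$X{\left(w,v \right)} = -5$ ($X{\left(w,v \right)} = -4 - 1 = -5$)
$N{\left(204 \right)} X{\left(-2,m{\left(4,3 \right)} \right)} = - 107 \sqrt{204} \left(-5\right) = - 107 \cdot 2 \sqrt{51} \left(-5\right) = - 214 \sqrt{51} \left(-5\right) = 1070 \sqrt{51}$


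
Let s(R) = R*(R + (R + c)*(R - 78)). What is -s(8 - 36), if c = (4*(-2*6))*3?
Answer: 509712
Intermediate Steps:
c = -144 (c = (4*(-12))*3 = -48*3 = -144)
s(R) = R*(R + (-144 + R)*(-78 + R)) (s(R) = R*(R + (R - 144)*(R - 78)) = R*(R + (-144 + R)*(-78 + R)))
-s(8 - 36) = -(8 - 36)*(11232 + (8 - 36)² - 221*(8 - 36)) = -(-28)*(11232 + (-28)² - 221*(-28)) = -(-28)*(11232 + 784 + 6188) = -(-28)*18204 = -1*(-509712) = 509712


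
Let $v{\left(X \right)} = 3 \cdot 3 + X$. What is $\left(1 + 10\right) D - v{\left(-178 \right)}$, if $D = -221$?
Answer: $-2262$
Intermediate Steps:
$v{\left(X \right)} = 9 + X$
$\left(1 + 10\right) D - v{\left(-178 \right)} = \left(1 + 10\right) \left(-221\right) - \left(9 - 178\right) = 11 \left(-221\right) - -169 = -2431 + 169 = -2262$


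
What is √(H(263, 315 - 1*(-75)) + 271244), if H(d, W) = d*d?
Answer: √340413 ≈ 583.45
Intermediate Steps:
H(d, W) = d²
√(H(263, 315 - 1*(-75)) + 271244) = √(263² + 271244) = √(69169 + 271244) = √340413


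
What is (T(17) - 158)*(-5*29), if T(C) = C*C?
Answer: -18995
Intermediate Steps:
T(C) = C**2
(T(17) - 158)*(-5*29) = (17**2 - 158)*(-5*29) = (289 - 158)*(-145) = 131*(-145) = -18995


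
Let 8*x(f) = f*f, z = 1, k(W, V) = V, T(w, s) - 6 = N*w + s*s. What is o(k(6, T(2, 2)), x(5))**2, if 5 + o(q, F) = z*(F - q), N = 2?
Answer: 16129/64 ≈ 252.02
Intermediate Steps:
T(w, s) = 6 + s**2 + 2*w (T(w, s) = 6 + (2*w + s*s) = 6 + (2*w + s**2) = 6 + (s**2 + 2*w) = 6 + s**2 + 2*w)
x(f) = f**2/8 (x(f) = (f*f)/8 = f**2/8)
o(q, F) = -5 + F - q (o(q, F) = -5 + 1*(F - q) = -5 + (F - q) = -5 + F - q)
o(k(6, T(2, 2)), x(5))**2 = (-5 + (1/8)*5**2 - (6 + 2**2 + 2*2))**2 = (-5 + (1/8)*25 - (6 + 4 + 4))**2 = (-5 + 25/8 - 1*14)**2 = (-5 + 25/8 - 14)**2 = (-127/8)**2 = 16129/64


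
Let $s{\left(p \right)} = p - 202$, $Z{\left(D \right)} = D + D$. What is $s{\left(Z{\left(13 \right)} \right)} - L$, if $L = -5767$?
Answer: $5591$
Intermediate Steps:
$Z{\left(D \right)} = 2 D$
$s{\left(p \right)} = -202 + p$
$s{\left(Z{\left(13 \right)} \right)} - L = \left(-202 + 2 \cdot 13\right) - -5767 = \left(-202 + 26\right) + 5767 = -176 + 5767 = 5591$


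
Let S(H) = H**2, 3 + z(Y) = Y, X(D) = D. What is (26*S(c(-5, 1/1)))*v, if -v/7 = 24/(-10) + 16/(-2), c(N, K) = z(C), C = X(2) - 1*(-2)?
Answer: 9464/5 ≈ 1892.8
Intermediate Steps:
C = 4 (C = 2 - 1*(-2) = 2 + 2 = 4)
z(Y) = -3 + Y
c(N, K) = 1 (c(N, K) = -3 + 4 = 1)
v = 364/5 (v = -7*(24/(-10) + 16/(-2)) = -7*(24*(-1/10) + 16*(-1/2)) = -7*(-12/5 - 8) = -7*(-52/5) = 364/5 ≈ 72.800)
(26*S(c(-5, 1/1)))*v = (26*1**2)*(364/5) = (26*1)*(364/5) = 26*(364/5) = 9464/5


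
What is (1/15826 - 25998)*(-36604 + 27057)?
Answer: 3928059180809/15826 ≈ 2.4820e+8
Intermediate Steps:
(1/15826 - 25998)*(-36604 + 27057) = (1/15826 - 25998)*(-9547) = -411444347/15826*(-9547) = 3928059180809/15826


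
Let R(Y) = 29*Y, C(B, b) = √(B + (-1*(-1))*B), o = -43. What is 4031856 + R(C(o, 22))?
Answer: 4031856 + 29*I*√86 ≈ 4.0319e+6 + 268.94*I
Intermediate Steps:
C(B, b) = √2*√B (C(B, b) = √(B + 1*B) = √(B + B) = √(2*B) = √2*√B)
4031856 + R(C(o, 22)) = 4031856 + 29*(√2*√(-43)) = 4031856 + 29*(√2*(I*√43)) = 4031856 + 29*(I*√86) = 4031856 + 29*I*√86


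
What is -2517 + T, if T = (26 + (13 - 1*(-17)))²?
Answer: 619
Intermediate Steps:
T = 3136 (T = (26 + (13 + 17))² = (26 + 30)² = 56² = 3136)
-2517 + T = -2517 + 3136 = 619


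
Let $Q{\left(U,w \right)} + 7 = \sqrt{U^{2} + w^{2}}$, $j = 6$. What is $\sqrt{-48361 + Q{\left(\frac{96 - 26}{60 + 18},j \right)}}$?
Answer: $\frac{\sqrt{-73567728 + 39 \sqrt{55981}}}{39} \approx 219.91 i$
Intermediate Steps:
$Q{\left(U,w \right)} = -7 + \sqrt{U^{2} + w^{2}}$
$\sqrt{-48361 + Q{\left(\frac{96 - 26}{60 + 18},j \right)}} = \sqrt{-48361 - \left(7 - \sqrt{\left(\frac{96 - 26}{60 + 18}\right)^{2} + 6^{2}}\right)} = \sqrt{-48361 - \left(7 - \sqrt{\left(\frac{70}{78}\right)^{2} + 36}\right)} = \sqrt{-48361 - \left(7 - \sqrt{\left(70 \cdot \frac{1}{78}\right)^{2} + 36}\right)} = \sqrt{-48361 - \left(7 - \sqrt{\left(\frac{35}{39}\right)^{2} + 36}\right)} = \sqrt{-48361 - \left(7 - \sqrt{\frac{1225}{1521} + 36}\right)} = \sqrt{-48361 - \left(7 - \sqrt{\frac{55981}{1521}}\right)} = \sqrt{-48361 - \left(7 - \frac{\sqrt{55981}}{39}\right)} = \sqrt{-48368 + \frac{\sqrt{55981}}{39}}$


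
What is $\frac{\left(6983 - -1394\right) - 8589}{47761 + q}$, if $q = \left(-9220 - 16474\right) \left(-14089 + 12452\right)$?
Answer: $- \frac{212}{42108839} \approx -5.0346 \cdot 10^{-6}$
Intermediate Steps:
$q = 42061078$ ($q = \left(-25694\right) \left(-1637\right) = 42061078$)
$\frac{\left(6983 - -1394\right) - 8589}{47761 + q} = \frac{\left(6983 - -1394\right) - 8589}{47761 + 42061078} = \frac{\left(6983 + 1394\right) - 8589}{42108839} = \left(8377 - 8589\right) \frac{1}{42108839} = \left(-212\right) \frac{1}{42108839} = - \frac{212}{42108839}$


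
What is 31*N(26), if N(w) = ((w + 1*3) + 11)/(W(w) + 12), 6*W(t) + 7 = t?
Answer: 7440/91 ≈ 81.758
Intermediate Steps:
W(t) = -7/6 + t/6
N(w) = (14 + w)/(65/6 + w/6) (N(w) = ((w + 1*3) + 11)/((-7/6 + w/6) + 12) = ((w + 3) + 11)/(65/6 + w/6) = ((3 + w) + 11)/(65/6 + w/6) = (14 + w)/(65/6 + w/6))
31*N(26) = 31*(6*(14 + 26)/(65 + 26)) = 31*(6*40/91) = 31*(6*(1/91)*40) = 31*(240/91) = 7440/91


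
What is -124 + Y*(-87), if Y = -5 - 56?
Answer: 5183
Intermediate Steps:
Y = -61
-124 + Y*(-87) = -124 - 61*(-87) = -124 + 5307 = 5183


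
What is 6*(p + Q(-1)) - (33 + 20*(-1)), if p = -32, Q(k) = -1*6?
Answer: -241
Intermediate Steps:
Q(k) = -6
6*(p + Q(-1)) - (33 + 20*(-1)) = 6*(-32 - 6) - (33 + 20*(-1)) = 6*(-38) - (33 - 20) = -228 - 1*13 = -228 - 13 = -241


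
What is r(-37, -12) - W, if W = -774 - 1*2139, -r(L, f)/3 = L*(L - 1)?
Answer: -1305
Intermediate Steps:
r(L, f) = -3*L*(-1 + L) (r(L, f) = -3*L*(L - 1) = -3*L*(-1 + L))
W = -2913 (W = -774 - 2139 = -2913)
r(-37, -12) - W = 3*(-37)*(1 - 1*(-37)) - 1*(-2913) = 3*(-37)*(1 + 37) + 2913 = 3*(-37)*38 + 2913 = -4218 + 2913 = -1305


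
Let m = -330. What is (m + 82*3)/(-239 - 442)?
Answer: 28/227 ≈ 0.12335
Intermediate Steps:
(m + 82*3)/(-239 - 442) = (-330 + 82*3)/(-239 - 442) = (-330 + 246)/(-681) = -84*(-1/681) = 28/227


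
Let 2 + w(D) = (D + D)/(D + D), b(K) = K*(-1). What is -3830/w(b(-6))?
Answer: 3830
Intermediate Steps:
b(K) = -K
w(D) = -1 (w(D) = -2 + (D + D)/(D + D) = -2 + (2*D)/((2*D)) = -2 + (2*D)*(1/(2*D)) = -2 + 1 = -1)
-3830/w(b(-6)) = -3830/(-1) = -3830*(-1) = 3830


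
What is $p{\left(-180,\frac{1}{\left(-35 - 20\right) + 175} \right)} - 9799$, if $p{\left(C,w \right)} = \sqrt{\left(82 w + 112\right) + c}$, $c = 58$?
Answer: $-9799 + \frac{7 \sqrt{3135}}{30} \approx -9785.9$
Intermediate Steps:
$p{\left(C,w \right)} = \sqrt{170 + 82 w}$ ($p{\left(C,w \right)} = \sqrt{\left(82 w + 112\right) + 58} = \sqrt{\left(112 + 82 w\right) + 58} = \sqrt{170 + 82 w}$)
$p{\left(-180,\frac{1}{\left(-35 - 20\right) + 175} \right)} - 9799 = \sqrt{170 + \frac{82}{\left(-35 - 20\right) + 175}} - 9799 = \sqrt{170 + \frac{82}{-55 + 175}} - 9799 = \sqrt{170 + \frac{82}{120}} - 9799 = \sqrt{170 + 82 \cdot \frac{1}{120}} - 9799 = \sqrt{170 + \frac{41}{60}} - 9799 = \sqrt{\frac{10241}{60}} - 9799 = \frac{7 \sqrt{3135}}{30} - 9799 = -9799 + \frac{7 \sqrt{3135}}{30}$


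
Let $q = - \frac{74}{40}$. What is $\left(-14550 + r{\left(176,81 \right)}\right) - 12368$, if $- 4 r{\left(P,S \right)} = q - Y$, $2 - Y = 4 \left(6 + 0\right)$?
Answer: $- \frac{2153843}{80} \approx -26923.0$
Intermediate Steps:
$Y = -22$ ($Y = 2 - 4 \left(6 + 0\right) = 2 - 4 \cdot 6 = 2 - 24 = -22$)
$q = - \frac{37}{20}$ ($q = \left(-74\right) \frac{1}{40} = - \frac{37}{20} \approx -1.85$)
$r{\left(P,S \right)} = - \frac{403}{80}$ ($r{\left(P,S \right)} = - \frac{- \frac{37}{20} - -22}{4} = - \frac{- \frac{37}{20} + 22}{4} = \left(- \frac{1}{4}\right) \frac{403}{20} = - \frac{403}{80}$)
$\left(-14550 + r{\left(176,81 \right)}\right) - 12368 = \left(-14550 - \frac{403}{80}\right) - 12368 = - \frac{1164403}{80} - 12368 = - \frac{2153843}{80}$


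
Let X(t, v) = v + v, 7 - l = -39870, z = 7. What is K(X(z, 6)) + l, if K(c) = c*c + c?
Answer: 40033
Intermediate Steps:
l = 39877 (l = 7 - 1*(-39870) = 7 + 39870 = 39877)
X(t, v) = 2*v
K(c) = c + c² (K(c) = c² + c = c + c²)
K(X(z, 6)) + l = (2*6)*(1 + 2*6) + 39877 = 12*(1 + 12) + 39877 = 12*13 + 39877 = 156 + 39877 = 40033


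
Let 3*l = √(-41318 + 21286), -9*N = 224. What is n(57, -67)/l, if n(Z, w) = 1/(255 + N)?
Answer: -27*I*√313/5185784 ≈ -9.2113e-5*I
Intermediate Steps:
N = -224/9 (N = -⅑*224 = -224/9 ≈ -24.889)
n(Z, w) = 9/2071 (n(Z, w) = 1/(255 - 224/9) = 1/(2071/9) = 9/2071)
l = 8*I*√313/3 (l = √(-41318 + 21286)/3 = √(-20032)/3 = (8*I*√313)/3 = 8*I*√313/3 ≈ 47.178*I)
n(57, -67)/l = 9/(2071*((8*I*√313/3))) = 9*(-3*I*√313/2504)/2071 = -27*I*√313/5185784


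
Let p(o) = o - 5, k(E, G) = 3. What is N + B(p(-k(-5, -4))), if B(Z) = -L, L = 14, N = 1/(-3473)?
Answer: -48623/3473 ≈ -14.000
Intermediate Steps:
N = -1/3473 ≈ -0.00028794
p(o) = -5 + o
B(Z) = -14 (B(Z) = -1*14 = -14)
N + B(p(-k(-5, -4))) = -1/3473 - 14 = -48623/3473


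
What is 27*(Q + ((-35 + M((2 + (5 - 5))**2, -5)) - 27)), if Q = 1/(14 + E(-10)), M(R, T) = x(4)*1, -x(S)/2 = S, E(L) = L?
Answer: -7533/4 ≈ -1883.3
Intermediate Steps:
x(S) = -2*S
M(R, T) = -8 (M(R, T) = -2*4*1 = -8*1 = -8)
Q = 1/4 (Q = 1/(14 - 10) = 1/4 ≈ 0.25000)
27*(Q + ((-35 + M((2 + (5 - 5))**2, -5)) - 27)) = 27*(1/4 + ((-35 - 8) - 27)) = 27*(1/4 + (-43 - 27)) = 27*(1/4 - 70) = 27*(-279/4) = -7533/4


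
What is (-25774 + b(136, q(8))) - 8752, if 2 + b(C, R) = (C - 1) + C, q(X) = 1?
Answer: -34257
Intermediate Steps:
b(C, R) = -3 + 2*C (b(C, R) = -2 + ((C - 1) + C) = -2 + ((-1 + C) + C) = -2 + (-1 + 2*C) = -3 + 2*C)
(-25774 + b(136, q(8))) - 8752 = (-25774 + (-3 + 2*136)) - 8752 = (-25774 + (-3 + 272)) - 8752 = (-25774 + 269) - 8752 = -25505 - 8752 = -34257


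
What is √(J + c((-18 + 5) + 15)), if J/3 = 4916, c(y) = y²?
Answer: 4*√922 ≈ 121.46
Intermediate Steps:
J = 14748 (J = 3*4916 = 14748)
√(J + c((-18 + 5) + 15)) = √(14748 + ((-18 + 5) + 15)²) = √(14748 + (-13 + 15)²) = √(14748 + 2²) = √(14748 + 4) = √14752 = 4*√922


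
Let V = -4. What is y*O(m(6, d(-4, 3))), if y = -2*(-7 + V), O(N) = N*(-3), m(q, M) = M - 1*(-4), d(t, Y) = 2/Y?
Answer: -308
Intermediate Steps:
m(q, M) = 4 + M (m(q, M) = M + 4 = 4 + M)
O(N) = -3*N
y = 22 (y = -2*(-7 - 4) = -2*(-11) = 22)
y*O(m(6, d(-4, 3))) = 22*(-3*(4 + 2/3)) = 22*(-3*(4 + 2*(⅓))) = 22*(-3*(4 + ⅔)) = 22*(-3*14/3) = 22*(-14) = -308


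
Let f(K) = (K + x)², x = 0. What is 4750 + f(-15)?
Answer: 4975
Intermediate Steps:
f(K) = K² (f(K) = (K + 0)² = K²)
4750 + f(-15) = 4750 + (-15)² = 4750 + 225 = 4975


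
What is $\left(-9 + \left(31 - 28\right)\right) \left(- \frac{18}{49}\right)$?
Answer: $\frac{108}{49} \approx 2.2041$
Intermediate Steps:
$\left(-9 + \left(31 - 28\right)\right) \left(- \frac{18}{49}\right) = \left(-9 + 3\right) \left(\left(-18\right) \frac{1}{49}\right) = \left(-6\right) \left(- \frac{18}{49}\right) = \frac{108}{49}$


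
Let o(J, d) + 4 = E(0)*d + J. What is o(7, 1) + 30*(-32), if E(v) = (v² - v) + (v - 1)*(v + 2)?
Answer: -959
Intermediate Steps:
E(v) = v² - v + (-1 + v)*(2 + v) (E(v) = (v² - v) + (-1 + v)*(2 + v) = v² - v + (-1 + v)*(2 + v))
o(J, d) = -4 + J - 2*d (o(J, d) = -4 + ((-2 + 2*0²)*d + J) = -4 + ((-2 + 2*0)*d + J) = -4 + ((-2 + 0)*d + J) = -4 + (-2*d + J) = -4 + (J - 2*d) = -4 + J - 2*d)
o(7, 1) + 30*(-32) = (-4 + 7 - 2*1) + 30*(-32) = (-4 + 7 - 2) - 960 = 1 - 960 = -959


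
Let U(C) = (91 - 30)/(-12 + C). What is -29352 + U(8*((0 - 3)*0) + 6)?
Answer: -176173/6 ≈ -29362.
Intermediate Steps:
U(C) = 61/(-12 + C)
-29352 + U(8*((0 - 3)*0) + 6) = -29352 + 61/(-12 + (8*((0 - 3)*0) + 6)) = -29352 + 61/(-12 + (8*(-3*0) + 6)) = -29352 + 61/(-12 + (8*0 + 6)) = -29352 + 61/(-12 + (0 + 6)) = -29352 + 61/(-12 + 6) = -29352 + 61/(-6) = -29352 + 61*(-⅙) = -29352 - 61/6 = -176173/6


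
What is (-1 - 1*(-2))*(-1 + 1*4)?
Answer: 3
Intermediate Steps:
(-1 - 1*(-2))*(-1 + 1*4) = (-1 + 2)*(-1 + 4) = 1*3 = 3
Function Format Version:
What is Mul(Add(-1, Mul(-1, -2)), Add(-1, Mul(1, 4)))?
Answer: 3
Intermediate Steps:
Mul(Add(-1, Mul(-1, -2)), Add(-1, Mul(1, 4))) = Mul(Add(-1, 2), Add(-1, 4)) = Mul(1, 3) = 3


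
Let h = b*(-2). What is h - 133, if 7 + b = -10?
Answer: -99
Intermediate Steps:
b = -17 (b = -7 - 10 = -17)
h = 34 (h = -17*(-2) = 34)
h - 133 = 34 - 133 = -99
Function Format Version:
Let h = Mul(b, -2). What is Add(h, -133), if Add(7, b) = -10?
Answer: -99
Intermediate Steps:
b = -17 (b = Add(-7, -10) = -17)
h = 34 (h = Mul(-17, -2) = 34)
Add(h, -133) = Add(34, -133) = -99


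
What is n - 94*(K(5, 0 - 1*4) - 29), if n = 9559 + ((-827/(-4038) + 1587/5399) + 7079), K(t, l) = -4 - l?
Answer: 422168574247/21801162 ≈ 19365.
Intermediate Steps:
n = 362738606635/21801162 (n = 9559 + ((-827*(-1/4038) + 1587*(1/5399)) + 7079) = 9559 + ((827/4038 + 1587/5399) + 7079) = 9559 + (10873279/21801162 + 7079) = 9559 + 154341299077/21801162 = 362738606635/21801162 ≈ 16639.)
n - 94*(K(5, 0 - 1*4) - 29) = 362738606635/21801162 - 94*((-4 - (0 - 1*4)) - 29) = 362738606635/21801162 - 94*((-4 - (0 - 4)) - 29) = 362738606635/21801162 - 94*((-4 - 1*(-4)) - 29) = 362738606635/21801162 - 94*((-4 + 4) - 29) = 362738606635/21801162 - 94*(0 - 29) = 362738606635/21801162 - 94*(-29) = 362738606635/21801162 + 2726 = 422168574247/21801162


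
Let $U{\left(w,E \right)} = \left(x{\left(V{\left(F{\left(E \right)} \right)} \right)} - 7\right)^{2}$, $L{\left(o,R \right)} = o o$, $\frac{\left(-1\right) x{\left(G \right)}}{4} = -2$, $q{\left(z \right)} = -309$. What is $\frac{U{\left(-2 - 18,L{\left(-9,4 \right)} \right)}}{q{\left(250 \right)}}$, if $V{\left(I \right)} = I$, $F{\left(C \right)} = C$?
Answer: $- \frac{1}{309} \approx -0.0032362$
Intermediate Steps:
$x{\left(G \right)} = 8$ ($x{\left(G \right)} = \left(-4\right) \left(-2\right) = 8$)
$L{\left(o,R \right)} = o^{2}$
$U{\left(w,E \right)} = 1$ ($U{\left(w,E \right)} = \left(8 - 7\right)^{2} = 1^{2} = 1$)
$\frac{U{\left(-2 - 18,L{\left(-9,4 \right)} \right)}}{q{\left(250 \right)}} = 1 \frac{1}{-309} = 1 \left(- \frac{1}{309}\right) = - \frac{1}{309}$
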